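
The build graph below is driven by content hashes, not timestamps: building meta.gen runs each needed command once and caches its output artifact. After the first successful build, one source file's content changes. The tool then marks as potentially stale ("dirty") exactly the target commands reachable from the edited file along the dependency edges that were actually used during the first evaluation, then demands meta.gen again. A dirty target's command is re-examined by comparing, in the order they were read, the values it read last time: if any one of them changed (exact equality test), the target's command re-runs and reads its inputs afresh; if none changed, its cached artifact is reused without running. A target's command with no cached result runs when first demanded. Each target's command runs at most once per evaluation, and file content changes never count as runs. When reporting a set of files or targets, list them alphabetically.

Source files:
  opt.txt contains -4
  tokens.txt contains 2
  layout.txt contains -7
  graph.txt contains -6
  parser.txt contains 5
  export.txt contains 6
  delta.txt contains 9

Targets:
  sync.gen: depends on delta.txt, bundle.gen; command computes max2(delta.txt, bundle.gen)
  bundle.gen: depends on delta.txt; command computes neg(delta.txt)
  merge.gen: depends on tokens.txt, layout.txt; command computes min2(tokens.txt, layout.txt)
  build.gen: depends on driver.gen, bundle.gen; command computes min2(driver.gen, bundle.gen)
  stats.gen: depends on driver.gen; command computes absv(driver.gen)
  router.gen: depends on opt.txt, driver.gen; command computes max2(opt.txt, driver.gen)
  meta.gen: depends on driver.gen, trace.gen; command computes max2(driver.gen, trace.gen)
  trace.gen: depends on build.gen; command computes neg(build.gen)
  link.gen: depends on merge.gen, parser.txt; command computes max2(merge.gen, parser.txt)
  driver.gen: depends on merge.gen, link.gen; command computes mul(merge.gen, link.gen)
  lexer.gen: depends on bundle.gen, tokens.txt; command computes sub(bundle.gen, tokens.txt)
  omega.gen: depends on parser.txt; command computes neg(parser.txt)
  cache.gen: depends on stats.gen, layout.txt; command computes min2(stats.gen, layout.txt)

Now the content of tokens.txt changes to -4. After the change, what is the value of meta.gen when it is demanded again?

meta.gen now evaluates to 35.
The important point: merge.gen recomputes to an identical value, and the output ends up unchanged.

Initial pass — values computed on the first demand:
  bundle.gen = neg(9) = -9
  merge.gen = min2(2, -7) = -7
  link.gen = max2(-7, 5) = 5
  driver.gen = mul(-7, 5) = -35
  build.gen = min2(-35, -9) = -35
  trace.gen = neg(-35) = 35
  meta.gen = max2(-35, 35) = 35

Second demand — change propagation:
  merge.gen: re-runs because tokens.txt 2->-4; new result -7 (unchanged).
  link.gen: re-examined; everything it read last time is the same (merge.gen unchanged, parser.txt unchanged) — cache 5 kept, no run.
  driver.gen: re-examined; everything it read last time is the same (merge.gen unchanged, link.gen unchanged) — cache -35 kept, no run.
  build.gen: re-examined; everything it read last time is the same (driver.gen unchanged, bundle.gen unchanged) — cache -35 kept, no run.
  trace.gen: re-examined; everything it read last time is the same (build.gen unchanged) — cache 35 kept, no run.
  meta.gen: re-examined; everything it read last time is the same (driver.gen unchanged, trace.gen unchanged) — cache 35 kept, no run.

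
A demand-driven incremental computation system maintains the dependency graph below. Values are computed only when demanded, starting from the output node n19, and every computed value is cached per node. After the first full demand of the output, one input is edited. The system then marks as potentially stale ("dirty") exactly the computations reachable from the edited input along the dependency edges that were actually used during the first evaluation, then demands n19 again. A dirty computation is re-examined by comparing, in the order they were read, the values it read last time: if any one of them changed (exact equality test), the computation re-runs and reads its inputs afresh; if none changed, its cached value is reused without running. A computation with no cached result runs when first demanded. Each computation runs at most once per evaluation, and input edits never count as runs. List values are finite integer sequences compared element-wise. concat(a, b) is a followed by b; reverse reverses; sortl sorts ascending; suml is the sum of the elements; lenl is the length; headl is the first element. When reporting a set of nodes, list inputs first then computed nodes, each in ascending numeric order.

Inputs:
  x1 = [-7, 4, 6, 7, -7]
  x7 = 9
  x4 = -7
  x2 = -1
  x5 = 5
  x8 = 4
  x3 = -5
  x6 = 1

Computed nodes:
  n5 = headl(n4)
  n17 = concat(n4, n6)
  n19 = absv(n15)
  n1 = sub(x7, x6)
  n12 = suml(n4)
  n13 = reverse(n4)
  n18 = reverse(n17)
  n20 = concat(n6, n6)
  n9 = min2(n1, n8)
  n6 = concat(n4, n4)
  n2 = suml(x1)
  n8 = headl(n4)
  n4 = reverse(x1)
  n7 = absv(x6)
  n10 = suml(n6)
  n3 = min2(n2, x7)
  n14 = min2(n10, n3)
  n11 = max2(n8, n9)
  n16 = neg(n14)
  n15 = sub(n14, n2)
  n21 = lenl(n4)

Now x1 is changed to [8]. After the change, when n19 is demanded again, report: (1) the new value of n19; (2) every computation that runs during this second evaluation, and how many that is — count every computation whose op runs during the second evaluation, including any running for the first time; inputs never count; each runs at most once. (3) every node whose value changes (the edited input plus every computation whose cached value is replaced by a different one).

First evaluation (everything demanded from the output):
  n2 = suml([-7, 4, 6, 7, -7]) = 3
  n3 = min2(3, 9) = 3
  n4 = reverse([-7, 4, 6, 7, -7]) = [-7, 7, 6, 4, -7]
  n6 = concat([-7, 7, 6, 4, -7], [-7, 7, 6, 4, -7]) = [-7, 7, 6, 4, -7, -7, 7, 6, 4, -7]
  n10 = suml([-7, 7, 6, 4, -7, -7, 7, 6, 4, -7]) = 6
  n14 = min2(6, 3) = 3
  n15 = sub(3, 3) = 0
  n19 = absv(0) = 0

Propagation after the edit:
  n2: runs — x1 [-7, 4, 6, 7, -7]->[8]; result 8.
  n3: runs — n2 3->8; result 8.
  n4: runs — x1 [-7, 4, 6, 7, -7]->[8]; result [8].
  n6: runs — n4 [-7, 7, 6, 4, -7]->[8]; n4 [-7, 7, 6, 4, -7]->[8]; result [8, 8].
  n10: runs — n6 [-7, 7, 6, 4, -7, -7, 7, 6, 4, -7]->[8, 8]; result 16.
  n14: runs — n10 6->16; n3 3->8; result 8.
  n15: runs — n14 3->8; n2 3->8; result 0 (same value as before).
  n19: checked — values it read are unchanged (n15 unchanged); reused cached 0 without running.

Key observation: the change is absorbed at n15 — it re-runs but produces the same value, and the output's value is unchanged.

New value of n19: 0.
Computations that run: n2, n3, n4, n6, n10, n14, n15 — 7 in total.
Values that change: x1, n2, n3, n4, n6, n10, n14.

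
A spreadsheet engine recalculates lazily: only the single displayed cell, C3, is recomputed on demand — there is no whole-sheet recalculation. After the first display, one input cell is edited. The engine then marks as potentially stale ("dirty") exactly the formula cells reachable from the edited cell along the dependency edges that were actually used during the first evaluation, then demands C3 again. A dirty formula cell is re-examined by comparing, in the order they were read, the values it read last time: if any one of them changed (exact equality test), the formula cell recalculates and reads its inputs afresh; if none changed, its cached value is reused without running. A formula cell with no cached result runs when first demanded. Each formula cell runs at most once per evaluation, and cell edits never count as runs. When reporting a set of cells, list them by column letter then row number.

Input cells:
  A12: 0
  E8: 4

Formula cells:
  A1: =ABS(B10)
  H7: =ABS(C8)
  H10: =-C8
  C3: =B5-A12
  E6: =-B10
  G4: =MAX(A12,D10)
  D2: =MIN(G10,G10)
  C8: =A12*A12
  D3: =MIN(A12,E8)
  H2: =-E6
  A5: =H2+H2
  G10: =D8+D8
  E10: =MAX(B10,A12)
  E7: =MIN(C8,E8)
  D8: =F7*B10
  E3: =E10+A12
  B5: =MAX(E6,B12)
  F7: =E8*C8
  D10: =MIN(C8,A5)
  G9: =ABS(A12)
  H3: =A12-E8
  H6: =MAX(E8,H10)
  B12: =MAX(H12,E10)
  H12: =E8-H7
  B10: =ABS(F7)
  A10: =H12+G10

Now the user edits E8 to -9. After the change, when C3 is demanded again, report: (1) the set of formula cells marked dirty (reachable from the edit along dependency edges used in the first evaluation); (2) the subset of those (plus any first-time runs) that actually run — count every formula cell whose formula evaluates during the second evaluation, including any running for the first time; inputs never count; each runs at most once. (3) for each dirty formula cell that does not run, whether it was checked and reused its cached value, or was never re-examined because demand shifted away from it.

First evaluation (everything demanded from the output):
  C8 = 0 * 0 = 0
  F7 = 4 * 0 = 0
  B10 = ABS(0) = 0
  E6 = -(0) = 0
  E10 = MAX(0, 0) = 0
  H7 = ABS(0) = 0
  H12 = 4 - 0 = 4
  B12 = MAX(4, 0) = 4
  B5 = MAX(0, 4) = 4
  C3 = 4 - 0 = 4

Propagation after the edit:
  F7: runs — E8 4->-9; result 0 (same value as before).
  B10: checked — values it read are unchanged (F7 unchanged); reused cached 0 without running.
  E6: checked — values it read are unchanged (B10 unchanged); reused cached 0 without running.
  E10: checked — values it read are unchanged (B10 unchanged, A12 unchanged); reused cached 0 without running.
  H12: runs — E8 4->-9; result -9.
  B12: runs — H12 4->-9; result 0.
  B5: runs — B12 4->0; result 0.
  C3: runs — B5 4->0; result 0.

Key observation: the cutoff stops propagation at B10 — its inputs' values are unchanged, so it reuses its cache.

Marked dirty: B5, B10, B12, C3, E6, E10, F7, H12.
Formula cells that run: B5, B12, C3, F7, H12 — 5 in total.
Checked but reused from cache: B10, E6, E10.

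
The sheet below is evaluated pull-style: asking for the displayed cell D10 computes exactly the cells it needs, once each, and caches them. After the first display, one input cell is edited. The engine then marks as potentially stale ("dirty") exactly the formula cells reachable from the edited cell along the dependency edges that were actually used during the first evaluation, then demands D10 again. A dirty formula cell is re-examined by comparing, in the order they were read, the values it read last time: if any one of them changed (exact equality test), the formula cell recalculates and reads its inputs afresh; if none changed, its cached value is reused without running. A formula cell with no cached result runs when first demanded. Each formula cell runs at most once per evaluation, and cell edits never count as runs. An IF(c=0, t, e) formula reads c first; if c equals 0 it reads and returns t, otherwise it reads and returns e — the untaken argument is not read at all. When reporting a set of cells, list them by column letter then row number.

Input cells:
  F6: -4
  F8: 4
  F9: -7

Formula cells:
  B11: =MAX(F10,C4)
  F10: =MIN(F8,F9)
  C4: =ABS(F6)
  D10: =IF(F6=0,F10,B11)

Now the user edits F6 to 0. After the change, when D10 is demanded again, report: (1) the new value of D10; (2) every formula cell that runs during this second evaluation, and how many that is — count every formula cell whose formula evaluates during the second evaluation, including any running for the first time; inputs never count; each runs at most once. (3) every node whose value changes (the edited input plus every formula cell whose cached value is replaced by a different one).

Demanding D10 again yields -7.
1 formula cells run: D10.
The nodes whose values change: D10, F6.
Note the branch switch — demand abandons B11, C4, which are never re-examined.

First demand of the output computes:
  C4 = ABS(-4) = 4
  F10 = MIN(4, -7) = -7
  B11 = MAX(-7, 4) = 4
  D10 = IF(F6=0: F6=-4 -> else branch B11) = 4

After the edit, cleaning proceeds:
  C4: stays stale; no demand reaches it after the flip.
  B11: stays stale; no demand reaches it after the flip.
  D10: a read changed (F6 -4->0) — executes, giving -7.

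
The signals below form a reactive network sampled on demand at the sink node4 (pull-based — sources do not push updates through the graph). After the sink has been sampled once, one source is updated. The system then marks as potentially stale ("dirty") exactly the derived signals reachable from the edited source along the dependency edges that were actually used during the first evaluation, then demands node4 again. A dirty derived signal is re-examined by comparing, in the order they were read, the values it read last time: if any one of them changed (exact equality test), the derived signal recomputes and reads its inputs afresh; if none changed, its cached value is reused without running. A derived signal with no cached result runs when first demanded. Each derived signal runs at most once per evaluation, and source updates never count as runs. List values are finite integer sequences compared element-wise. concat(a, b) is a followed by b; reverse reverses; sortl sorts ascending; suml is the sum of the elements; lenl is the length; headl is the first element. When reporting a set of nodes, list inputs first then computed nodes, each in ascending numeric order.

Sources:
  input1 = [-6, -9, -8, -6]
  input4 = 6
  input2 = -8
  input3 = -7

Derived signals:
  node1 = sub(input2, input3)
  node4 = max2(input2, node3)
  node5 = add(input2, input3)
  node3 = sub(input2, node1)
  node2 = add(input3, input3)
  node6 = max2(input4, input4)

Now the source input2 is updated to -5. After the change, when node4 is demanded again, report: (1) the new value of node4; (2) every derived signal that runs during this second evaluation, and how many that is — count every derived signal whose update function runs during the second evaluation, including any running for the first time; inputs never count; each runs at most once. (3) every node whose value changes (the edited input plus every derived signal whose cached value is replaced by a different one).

Initial pass — values computed on the first demand:
  node1 = sub(-8, -7) = -1
  node3 = sub(-8, -1) = -7
  node4 = max2(-8, -7) = -7

Second demand — change propagation:
  node1: re-runs because input2 -8->-5; new result 2.
  node3: re-runs because input2 -8->-5; node1 -1->2; new result -7 (unchanged).
  node4: re-runs because input2 -8->-5; new result -5.

node4 now evaluates to -5.
Run set: node1, node3, node4 (3 run).
Changed values: input2, node1, node4.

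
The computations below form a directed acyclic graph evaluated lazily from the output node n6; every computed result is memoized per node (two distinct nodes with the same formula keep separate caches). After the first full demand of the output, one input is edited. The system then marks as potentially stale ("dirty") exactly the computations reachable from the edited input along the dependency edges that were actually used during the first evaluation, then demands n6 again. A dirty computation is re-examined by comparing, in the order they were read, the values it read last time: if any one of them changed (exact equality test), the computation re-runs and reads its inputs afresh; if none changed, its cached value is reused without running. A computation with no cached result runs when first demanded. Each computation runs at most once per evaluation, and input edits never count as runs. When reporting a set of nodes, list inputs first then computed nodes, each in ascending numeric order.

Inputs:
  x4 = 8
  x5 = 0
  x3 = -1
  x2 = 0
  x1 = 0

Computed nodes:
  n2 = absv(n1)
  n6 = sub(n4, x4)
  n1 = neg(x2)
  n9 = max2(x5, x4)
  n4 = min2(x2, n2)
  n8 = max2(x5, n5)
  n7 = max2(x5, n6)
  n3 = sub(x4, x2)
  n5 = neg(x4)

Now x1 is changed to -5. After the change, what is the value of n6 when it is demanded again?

Demanding n6 again yields -8.
Note the shortcut — nothing in the graph depends on x1 at all, so no recomputation happens.

First demand of the output computes:
  n1 = neg(0) = 0
  n2 = absv(0) = 0
  n4 = min2(0, 0) = 0
  n6 = sub(0, 8) = -8

After the edit, cleaning proceeds:
  no node depends on x1 at all; the second demand re-runs nothing.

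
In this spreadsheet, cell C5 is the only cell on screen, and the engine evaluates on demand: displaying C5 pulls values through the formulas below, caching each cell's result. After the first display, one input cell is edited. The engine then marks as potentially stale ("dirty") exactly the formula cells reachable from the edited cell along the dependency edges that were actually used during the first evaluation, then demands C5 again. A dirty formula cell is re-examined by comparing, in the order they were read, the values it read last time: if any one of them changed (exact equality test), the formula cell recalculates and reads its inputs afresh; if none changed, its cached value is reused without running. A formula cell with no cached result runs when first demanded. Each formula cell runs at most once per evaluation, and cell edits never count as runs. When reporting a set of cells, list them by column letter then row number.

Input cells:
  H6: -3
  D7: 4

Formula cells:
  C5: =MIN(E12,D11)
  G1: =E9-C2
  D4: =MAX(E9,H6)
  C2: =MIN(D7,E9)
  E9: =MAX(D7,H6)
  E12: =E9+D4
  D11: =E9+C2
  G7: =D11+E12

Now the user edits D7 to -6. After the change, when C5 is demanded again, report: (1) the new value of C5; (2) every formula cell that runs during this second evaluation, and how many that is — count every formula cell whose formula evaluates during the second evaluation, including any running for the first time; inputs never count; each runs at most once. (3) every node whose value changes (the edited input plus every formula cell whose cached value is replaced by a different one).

Initial pass — values computed on the first demand:
  E9 = MAX(4, -3) = 4
  C2 = MIN(4, 4) = 4
  D4 = MAX(4, -3) = 4
  D11 = 4 + 4 = 8
  E12 = 4 + 4 = 8
  C5 = MIN(8, 8) = 8

Second demand — change propagation:
  E9: re-runs because D7 4->-6; new result -3.
  C2: re-runs because D7 4->-6; E9 4->-3; new result -6.
  D4: re-runs because E9 4->-3; new result -3.
  D11: re-runs because E9 4->-3; C2 4->-6; new result -9.
  E12: re-runs because E9 4->-3; D4 4->-3; new result -6.
  C5: re-runs because E12 8->-6; D11 8->-9; new result -9.

C5 now evaluates to -9.
Run set: C2, C5, D4, D11, E9, E12 (6 run).
Changed values: C2, C5, D4, D7, D11, E9, E12.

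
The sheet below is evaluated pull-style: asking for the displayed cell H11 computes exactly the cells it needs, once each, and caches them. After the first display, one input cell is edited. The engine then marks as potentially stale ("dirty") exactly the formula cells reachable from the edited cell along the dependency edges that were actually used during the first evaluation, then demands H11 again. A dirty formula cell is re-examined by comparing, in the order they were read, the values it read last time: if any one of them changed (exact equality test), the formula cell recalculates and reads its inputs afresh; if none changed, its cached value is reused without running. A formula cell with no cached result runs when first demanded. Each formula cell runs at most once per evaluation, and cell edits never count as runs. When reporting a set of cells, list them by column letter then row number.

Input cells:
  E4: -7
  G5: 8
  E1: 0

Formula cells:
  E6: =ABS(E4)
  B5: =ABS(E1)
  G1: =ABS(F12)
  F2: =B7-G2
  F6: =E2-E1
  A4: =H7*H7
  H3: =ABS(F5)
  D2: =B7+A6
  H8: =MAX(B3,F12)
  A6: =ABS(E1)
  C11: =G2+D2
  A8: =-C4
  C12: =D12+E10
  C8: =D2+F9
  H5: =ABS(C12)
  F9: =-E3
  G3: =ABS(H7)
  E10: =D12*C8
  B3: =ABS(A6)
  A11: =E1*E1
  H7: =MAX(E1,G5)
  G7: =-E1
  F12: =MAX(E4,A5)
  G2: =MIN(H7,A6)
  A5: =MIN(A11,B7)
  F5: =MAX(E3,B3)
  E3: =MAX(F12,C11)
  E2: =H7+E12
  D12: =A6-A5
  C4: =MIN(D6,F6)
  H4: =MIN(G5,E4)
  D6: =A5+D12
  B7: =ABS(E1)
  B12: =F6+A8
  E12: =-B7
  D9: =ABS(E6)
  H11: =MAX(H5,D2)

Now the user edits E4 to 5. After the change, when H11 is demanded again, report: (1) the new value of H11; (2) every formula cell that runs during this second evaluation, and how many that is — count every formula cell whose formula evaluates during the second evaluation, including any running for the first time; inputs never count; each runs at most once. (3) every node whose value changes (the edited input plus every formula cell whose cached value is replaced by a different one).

Demanding H11 again yields 0.
5 formula cells run: C8, E3, E10, F9, F12.
The nodes whose values change: C8, E3, E4, F9, F12.
Note the absorption at E10: it re-runs yet its value is the same, leaving the output's value untouched.

First demand of the output computes:
  A6 = ABS(0) = 0
  A11 = 0 * 0 = 0
  B7 = ABS(0) = 0
  A5 = MIN(0, 0) = 0
  D2 = 0 + 0 = 0
  D12 = 0 - 0 = 0
  F12 = MAX(-7, 0) = 0
  H7 = MAX(0, 8) = 8
  G2 = MIN(8, 0) = 0
  C11 = 0 + 0 = 0
  E3 = MAX(0, 0) = 0
  F9 = -(0) = 0
  C8 = 0 + 0 = 0
  E10 = 0 * 0 = 0
  C12 = 0 + 0 = 0
  H5 = ABS(0) = 0
  H11 = MAX(0, 0) = 0

After the edit, cleaning proceeds:
  F12: a read changed (E4 -7->5) — executes, giving 5.
  E3: a read changed (F12 0->5) — executes, giving 5.
  F9: a read changed (E3 0->5) — executes, giving -5.
  C8: a read changed (F9 0->-5) — executes, giving -5.
  E10: a read changed (C8 0->-5) — executes, giving 0 — identical to its old value.
  C12: dirty, but its reads are unchanged (D12 unchanged, E10 unchanged); cached 0 stands.
  H5: dirty, but its reads are unchanged (C12 unchanged); cached 0 stands.
  H11: dirty, but its reads are unchanged (H5 unchanged, D2 unchanged); cached 0 stands.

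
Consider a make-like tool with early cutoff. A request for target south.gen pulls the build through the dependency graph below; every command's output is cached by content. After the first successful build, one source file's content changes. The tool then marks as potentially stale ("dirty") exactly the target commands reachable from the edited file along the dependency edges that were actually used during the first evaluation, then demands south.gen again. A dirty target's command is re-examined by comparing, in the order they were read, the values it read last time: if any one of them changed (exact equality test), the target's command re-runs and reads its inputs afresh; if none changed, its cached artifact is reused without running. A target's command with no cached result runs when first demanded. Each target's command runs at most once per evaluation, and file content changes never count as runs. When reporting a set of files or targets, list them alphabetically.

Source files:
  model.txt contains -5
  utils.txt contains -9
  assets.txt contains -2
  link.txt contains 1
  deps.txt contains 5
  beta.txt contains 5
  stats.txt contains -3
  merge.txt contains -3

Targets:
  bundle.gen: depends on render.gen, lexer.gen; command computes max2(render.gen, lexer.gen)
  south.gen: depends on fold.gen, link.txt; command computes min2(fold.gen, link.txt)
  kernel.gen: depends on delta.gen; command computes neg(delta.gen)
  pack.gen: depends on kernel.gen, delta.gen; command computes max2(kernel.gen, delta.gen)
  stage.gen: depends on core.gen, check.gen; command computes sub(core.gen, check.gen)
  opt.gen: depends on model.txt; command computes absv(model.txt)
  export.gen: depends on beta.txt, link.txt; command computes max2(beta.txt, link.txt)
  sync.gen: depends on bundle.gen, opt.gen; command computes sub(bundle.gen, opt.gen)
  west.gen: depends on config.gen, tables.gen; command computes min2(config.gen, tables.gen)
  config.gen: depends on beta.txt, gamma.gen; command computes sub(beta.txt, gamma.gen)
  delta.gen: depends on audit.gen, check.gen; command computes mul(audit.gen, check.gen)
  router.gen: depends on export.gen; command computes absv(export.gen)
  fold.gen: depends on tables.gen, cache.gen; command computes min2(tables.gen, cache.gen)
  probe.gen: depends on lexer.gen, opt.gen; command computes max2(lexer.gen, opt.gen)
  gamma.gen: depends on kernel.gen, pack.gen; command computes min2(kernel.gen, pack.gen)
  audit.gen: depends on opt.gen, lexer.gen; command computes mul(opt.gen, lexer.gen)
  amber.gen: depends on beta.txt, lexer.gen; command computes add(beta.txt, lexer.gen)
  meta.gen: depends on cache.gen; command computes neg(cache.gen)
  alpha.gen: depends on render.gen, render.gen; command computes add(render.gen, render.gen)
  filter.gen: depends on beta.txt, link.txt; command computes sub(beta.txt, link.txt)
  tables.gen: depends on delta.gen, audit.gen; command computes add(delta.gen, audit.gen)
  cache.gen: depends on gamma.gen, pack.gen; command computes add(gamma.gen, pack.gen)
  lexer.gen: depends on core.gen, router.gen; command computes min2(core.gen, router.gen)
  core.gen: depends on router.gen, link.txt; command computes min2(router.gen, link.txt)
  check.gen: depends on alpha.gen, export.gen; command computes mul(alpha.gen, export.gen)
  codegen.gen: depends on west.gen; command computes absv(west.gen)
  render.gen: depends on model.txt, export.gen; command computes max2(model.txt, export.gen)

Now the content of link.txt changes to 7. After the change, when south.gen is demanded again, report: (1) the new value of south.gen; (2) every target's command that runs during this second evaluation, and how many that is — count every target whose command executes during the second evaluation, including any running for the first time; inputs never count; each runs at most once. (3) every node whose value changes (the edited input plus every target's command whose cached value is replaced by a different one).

First demand of the output computes:
  export.gen = max2(5, 1) = 5
  opt.gen = absv(-5) = 5
  render.gen = max2(-5, 5) = 5
  alpha.gen = add(5, 5) = 10
  check.gen = mul(10, 5) = 50
  router.gen = absv(5) = 5
  core.gen = min2(5, 1) = 1
  lexer.gen = min2(1, 5) = 1
  audit.gen = mul(5, 1) = 5
  delta.gen = mul(5, 50) = 250
  kernel.gen = neg(250) = -250
  pack.gen = max2(-250, 250) = 250
  gamma.gen = min2(-250, 250) = -250
  cache.gen = add(-250, 250) = 0
  tables.gen = add(250, 5) = 255
  fold.gen = min2(255, 0) = 0
  south.gen = min2(0, 1) = 0

After the edit, cleaning proceeds:
  export.gen: a read changed (link.txt 1->7) — executes, giving 7.
  render.gen: a read changed (export.gen 5->7) — executes, giving 7.
  alpha.gen: a read changed (render.gen 5->7; render.gen 5->7) — executes, giving 14.
  check.gen: a read changed (alpha.gen 10->14; export.gen 5->7) — executes, giving 98.
  router.gen: a read changed (export.gen 5->7) — executes, giving 7.
  core.gen: a read changed (router.gen 5->7; link.txt 1->7) — executes, giving 7.
  lexer.gen: a read changed (core.gen 1->7; router.gen 5->7) — executes, giving 7.
  audit.gen: a read changed (lexer.gen 1->7) — executes, giving 35.
  delta.gen: a read changed (audit.gen 5->35; check.gen 50->98) — executes, giving 3430.
  kernel.gen: a read changed (delta.gen 250->3430) — executes, giving -3430.
  pack.gen: a read changed (kernel.gen -250->-3430; delta.gen 250->3430) — executes, giving 3430.
  gamma.gen: a read changed (kernel.gen -250->-3430; pack.gen 250->3430) — executes, giving -3430.
  cache.gen: a read changed (gamma.gen -250->-3430; pack.gen 250->3430) — executes, giving 0 — identical to its old value.
  tables.gen: a read changed (delta.gen 250->3430; audit.gen 5->35) — executes, giving 3465.
  fold.gen: a read changed (tables.gen 255->3465) — executes, giving 0 — identical to its old value.
  south.gen: a read changed (link.txt 1->7) — executes, giving 0 — identical to its old value.

Demanding south.gen again yields 0.
16 target commands run: alpha.gen, audit.gen, cache.gen, check.gen, core.gen, delta.gen, export.gen, fold.gen, gamma.gen, kernel.gen, lexer.gen, pack.gen, render.gen, router.gen, south.gen, tables.gen.
The nodes whose values change: alpha.gen, audit.gen, check.gen, core.gen, delta.gen, export.gen, gamma.gen, kernel.gen, lexer.gen, link.txt, pack.gen, render.gen, router.gen, tables.gen.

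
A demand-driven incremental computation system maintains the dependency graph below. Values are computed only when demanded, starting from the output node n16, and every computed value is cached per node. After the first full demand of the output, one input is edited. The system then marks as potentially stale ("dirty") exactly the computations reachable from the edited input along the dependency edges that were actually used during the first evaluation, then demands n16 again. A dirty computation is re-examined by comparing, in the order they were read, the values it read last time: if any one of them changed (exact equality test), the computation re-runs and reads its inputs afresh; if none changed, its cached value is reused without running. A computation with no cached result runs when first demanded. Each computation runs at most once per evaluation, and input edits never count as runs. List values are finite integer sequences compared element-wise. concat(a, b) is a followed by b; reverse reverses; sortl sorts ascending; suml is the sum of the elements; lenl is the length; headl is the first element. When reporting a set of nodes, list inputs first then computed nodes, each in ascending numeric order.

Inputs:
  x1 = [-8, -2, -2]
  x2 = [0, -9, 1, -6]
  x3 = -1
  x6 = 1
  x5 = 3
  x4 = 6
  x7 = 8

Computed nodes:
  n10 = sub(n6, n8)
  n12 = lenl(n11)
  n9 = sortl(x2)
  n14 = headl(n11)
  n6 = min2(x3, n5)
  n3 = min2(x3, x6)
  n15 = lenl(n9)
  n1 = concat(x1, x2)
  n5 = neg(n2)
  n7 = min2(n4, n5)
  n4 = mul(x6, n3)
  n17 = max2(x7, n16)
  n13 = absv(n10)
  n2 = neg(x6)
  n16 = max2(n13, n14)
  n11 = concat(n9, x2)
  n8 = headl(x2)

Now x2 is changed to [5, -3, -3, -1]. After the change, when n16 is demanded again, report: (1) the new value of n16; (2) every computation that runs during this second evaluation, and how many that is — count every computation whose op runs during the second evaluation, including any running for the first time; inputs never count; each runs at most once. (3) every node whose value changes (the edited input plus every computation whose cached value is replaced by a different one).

New value of n16: 6.
Computations that run: n8, n9, n10, n11, n13, n14, n16 — 7 in total.
Values that change: x2, n8, n9, n10, n11, n13, n14, n16.

First evaluation (everything demanded from the output):
  n2 = neg(1) = -1
  n5 = neg(-1) = 1
  n6 = min2(-1, 1) = -1
  n8 = headl([0, -9, 1, -6]) = 0
  n9 = sortl([0, -9, 1, -6]) = [-9, -6, 0, 1]
  n10 = sub(-1, 0) = -1
  n11 = concat([-9, -6, 0, 1], [0, -9, 1, -6]) = [-9, -6, 0, 1, 0, -9, 1, -6]
  n13 = absv(-1) = 1
  n14 = headl([-9, -6, 0, 1, 0, -9, 1, -6]) = -9
  n16 = max2(1, -9) = 1

Propagation after the edit:
  n8: runs — x2 [0, -9, 1, -6]->[5, -3, -3, -1]; result 5.
  n9: runs — x2 [0, -9, 1, -6]->[5, -3, -3, -1]; result [-3, -3, -1, 5].
  n10: runs — n8 0->5; result -6.
  n11: runs — n9 [-9, -6, 0, 1]->[-3, -3, -1, 5]; x2 [0, -9, 1, -6]->[5, -3, -3, -1]; result [-3, -3, -1, 5, 5, -3, -3, -1].
  n13: runs — n10 -1->-6; result 6.
  n14: runs — n11 [-9, -6, 0, 1, 0, -9, 1, -6]->[-3, -3, -1, 5, 5, -3, -3, -1]; result -3.
  n16: runs — n13 1->6; n14 -9->-3; result 6.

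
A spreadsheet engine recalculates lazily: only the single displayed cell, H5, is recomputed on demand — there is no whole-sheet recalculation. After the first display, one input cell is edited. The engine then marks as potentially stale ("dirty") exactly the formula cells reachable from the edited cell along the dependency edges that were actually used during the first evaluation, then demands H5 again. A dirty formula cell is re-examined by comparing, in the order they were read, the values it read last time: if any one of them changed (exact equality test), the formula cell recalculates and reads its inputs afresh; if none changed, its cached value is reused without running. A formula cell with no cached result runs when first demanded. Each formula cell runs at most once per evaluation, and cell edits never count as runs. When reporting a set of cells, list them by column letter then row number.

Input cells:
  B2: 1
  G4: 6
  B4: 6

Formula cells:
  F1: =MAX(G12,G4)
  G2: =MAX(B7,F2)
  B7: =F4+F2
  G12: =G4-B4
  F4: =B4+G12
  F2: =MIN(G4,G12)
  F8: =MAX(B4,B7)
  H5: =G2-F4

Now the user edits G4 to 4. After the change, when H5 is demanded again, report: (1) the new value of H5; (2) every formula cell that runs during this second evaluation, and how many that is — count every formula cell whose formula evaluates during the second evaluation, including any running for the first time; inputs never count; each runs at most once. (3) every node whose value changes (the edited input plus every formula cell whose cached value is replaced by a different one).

New value of H5: -2.
Formula cells that run: B7, F2, F4, G2, G12, H5 — 6 in total.
Values that change: B7, F2, F4, G2, G4, G12, H5.

First evaluation (everything demanded from the output):
  G12 = 6 - 6 = 0
  F2 = MIN(6, 0) = 0
  F4 = 6 + 0 = 6
  B7 = 6 + 0 = 6
  G2 = MAX(6, 0) = 6
  H5 = 6 - 6 = 0

Propagation after the edit:
  G12: runs — G4 6->4; result -2.
  F2: runs — G4 6->4; G12 0->-2; result -2.
  F4: runs — G12 0->-2; result 4.
  B7: runs — F4 6->4; F2 0->-2; result 2.
  G2: runs — B7 6->2; F2 0->-2; result 2.
  H5: runs — G2 6->2; F4 6->4; result -2.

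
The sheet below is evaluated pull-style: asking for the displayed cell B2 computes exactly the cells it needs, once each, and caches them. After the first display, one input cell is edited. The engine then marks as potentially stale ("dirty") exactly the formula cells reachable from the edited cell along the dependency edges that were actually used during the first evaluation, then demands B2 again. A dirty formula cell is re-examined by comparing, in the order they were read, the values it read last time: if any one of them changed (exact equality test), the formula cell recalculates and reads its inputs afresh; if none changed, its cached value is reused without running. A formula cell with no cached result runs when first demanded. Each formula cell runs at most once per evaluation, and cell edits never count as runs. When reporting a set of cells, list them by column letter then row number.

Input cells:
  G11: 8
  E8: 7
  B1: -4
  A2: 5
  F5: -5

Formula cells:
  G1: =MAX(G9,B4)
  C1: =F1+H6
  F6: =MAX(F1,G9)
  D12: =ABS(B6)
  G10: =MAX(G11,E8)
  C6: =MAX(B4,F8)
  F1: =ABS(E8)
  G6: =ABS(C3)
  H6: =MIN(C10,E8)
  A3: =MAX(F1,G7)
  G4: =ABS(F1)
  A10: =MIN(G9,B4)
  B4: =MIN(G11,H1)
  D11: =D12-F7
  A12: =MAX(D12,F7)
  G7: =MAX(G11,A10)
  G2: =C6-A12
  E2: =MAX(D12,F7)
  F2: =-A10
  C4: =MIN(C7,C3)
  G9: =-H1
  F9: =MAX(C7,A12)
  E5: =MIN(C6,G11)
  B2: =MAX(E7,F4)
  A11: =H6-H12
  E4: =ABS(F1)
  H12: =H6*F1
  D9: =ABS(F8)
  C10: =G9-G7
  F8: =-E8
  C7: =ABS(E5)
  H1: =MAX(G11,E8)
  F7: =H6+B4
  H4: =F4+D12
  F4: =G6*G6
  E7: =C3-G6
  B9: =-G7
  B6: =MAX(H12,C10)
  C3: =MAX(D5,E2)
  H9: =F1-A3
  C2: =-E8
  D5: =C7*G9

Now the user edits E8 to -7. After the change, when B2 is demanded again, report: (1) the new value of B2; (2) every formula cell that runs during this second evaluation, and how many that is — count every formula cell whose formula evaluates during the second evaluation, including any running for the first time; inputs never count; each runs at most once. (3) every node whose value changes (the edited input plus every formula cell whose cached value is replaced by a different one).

Demanding B2 again yields 256.
5 formula cells run: C6, F1, F8, H1, H6.
The nodes whose values change: E8, F8.
Note where the cutoff bites: B4 is checked, finds nothing changed, and keeps its cache.

First demand of the output computes:
  F1 = ABS(7) = 7
  F8 = -(7) = -7
  H1 = MAX(8, 7) = 8
  B4 = MIN(8, 8) = 8
  C6 = MAX(8, -7) = 8
  E5 = MIN(8, 8) = 8
  C7 = ABS(8) = 8
  G9 = -(8) = -8
  A10 = MIN(-8, 8) = -8
  D5 = 8 * -8 = -64
  G7 = MAX(8, -8) = 8
  C10 = -8 - 8 = -16
  H6 = MIN(-16, 7) = -16
  F7 = -16 + 8 = -8
  H12 = -16 * 7 = -112
  B6 = MAX(-112, -16) = -16
  D12 = ABS(-16) = 16
  E2 = MAX(16, -8) = 16
  C3 = MAX(-64, 16) = 16
  G6 = ABS(16) = 16
  E7 = 16 - 16 = 0
  F4 = 16 * 16 = 256
  B2 = MAX(0, 256) = 256

After the edit, cleaning proceeds:
  F1: a read changed (E8 7->-7) — executes, giving 7 — identical to its old value.
  F8: a read changed (E8 7->-7) — executes, giving 7.
  H1: a read changed (E8 7->-7) — executes, giving 8 — identical to its old value.
  B4: dirty, but its reads are unchanged (G11 unchanged, H1 unchanged); cached 8 stands.
  C6: a read changed (F8 -7->7) — executes, giving 8 — identical to its old value.
  E5: dirty, but its reads are unchanged (C6 unchanged, G11 unchanged); cached 8 stands.
  C7: dirty, but its reads are unchanged (E5 unchanged); cached 8 stands.
  G9: dirty, but its reads are unchanged (H1 unchanged); cached -8 stands.
  A10: dirty, but its reads are unchanged (G9 unchanged, B4 unchanged); cached -8 stands.
  D5: dirty, but its reads are unchanged (C7 unchanged, G9 unchanged); cached -64 stands.
  G7: dirty, but its reads are unchanged (G11 unchanged, A10 unchanged); cached 8 stands.
  C10: dirty, but its reads are unchanged (G9 unchanged, G7 unchanged); cached -16 stands.
  H6: a read changed (E8 7->-7) — executes, giving -16 — identical to its old value.
  F7: dirty, but its reads are unchanged (H6 unchanged, B4 unchanged); cached -8 stands.
  H12: dirty, but its reads are unchanged (H6 unchanged, F1 unchanged); cached -112 stands.
  B6: dirty, but its reads are unchanged (H12 unchanged, C10 unchanged); cached -16 stands.
  D12: dirty, but its reads are unchanged (B6 unchanged); cached 16 stands.
  E2: dirty, but its reads are unchanged (D12 unchanged, F7 unchanged); cached 16 stands.
  C3: dirty, but its reads are unchanged (D5 unchanged, E2 unchanged); cached 16 stands.
  G6: dirty, but its reads are unchanged (C3 unchanged); cached 16 stands.
  E7: dirty, but its reads are unchanged (C3 unchanged, G6 unchanged); cached 0 stands.
  F4: dirty, but its reads are unchanged (G6 unchanged, G6 unchanged); cached 256 stands.
  B2: dirty, but its reads are unchanged (E7 unchanged, F4 unchanged); cached 256 stands.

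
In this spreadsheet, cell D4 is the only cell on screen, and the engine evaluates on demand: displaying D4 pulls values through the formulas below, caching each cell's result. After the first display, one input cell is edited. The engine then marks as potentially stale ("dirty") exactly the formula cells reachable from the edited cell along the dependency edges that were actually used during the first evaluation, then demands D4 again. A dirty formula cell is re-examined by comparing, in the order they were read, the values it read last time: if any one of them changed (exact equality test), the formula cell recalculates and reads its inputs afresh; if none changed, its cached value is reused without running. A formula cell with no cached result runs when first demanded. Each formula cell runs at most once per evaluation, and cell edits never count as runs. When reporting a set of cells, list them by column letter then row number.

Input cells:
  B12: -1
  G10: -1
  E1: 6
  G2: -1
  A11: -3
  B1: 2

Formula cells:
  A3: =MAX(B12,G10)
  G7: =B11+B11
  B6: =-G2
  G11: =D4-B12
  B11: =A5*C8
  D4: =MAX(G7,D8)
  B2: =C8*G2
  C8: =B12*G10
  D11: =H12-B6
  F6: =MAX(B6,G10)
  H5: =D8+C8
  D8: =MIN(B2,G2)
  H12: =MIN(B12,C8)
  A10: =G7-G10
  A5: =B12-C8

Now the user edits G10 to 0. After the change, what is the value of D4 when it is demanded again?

D4 now evaluates to 0.

Initial pass — values computed on the first demand:
  C8 = -1 * -1 = 1
  A5 = -1 - 1 = -2
  B2 = 1 * -1 = -1
  B11 = -2 * 1 = -2
  D8 = MIN(-1, -1) = -1
  G7 = -2 + -2 = -4
  D4 = MAX(-4, -1) = -1

Second demand — change propagation:
  C8: re-runs because G10 -1->0; new result 0.
  A5: re-runs because C8 1->0; new result -1.
  B2: re-runs because C8 1->0; new result 0.
  B11: re-runs because A5 -2->-1; C8 1->0; new result 0.
  D8: re-runs because B2 -1->0; new result -1 (unchanged).
  G7: re-runs because B11 -2->0; B11 -2->0; new result 0.
  D4: re-runs because G7 -4->0; new result 0.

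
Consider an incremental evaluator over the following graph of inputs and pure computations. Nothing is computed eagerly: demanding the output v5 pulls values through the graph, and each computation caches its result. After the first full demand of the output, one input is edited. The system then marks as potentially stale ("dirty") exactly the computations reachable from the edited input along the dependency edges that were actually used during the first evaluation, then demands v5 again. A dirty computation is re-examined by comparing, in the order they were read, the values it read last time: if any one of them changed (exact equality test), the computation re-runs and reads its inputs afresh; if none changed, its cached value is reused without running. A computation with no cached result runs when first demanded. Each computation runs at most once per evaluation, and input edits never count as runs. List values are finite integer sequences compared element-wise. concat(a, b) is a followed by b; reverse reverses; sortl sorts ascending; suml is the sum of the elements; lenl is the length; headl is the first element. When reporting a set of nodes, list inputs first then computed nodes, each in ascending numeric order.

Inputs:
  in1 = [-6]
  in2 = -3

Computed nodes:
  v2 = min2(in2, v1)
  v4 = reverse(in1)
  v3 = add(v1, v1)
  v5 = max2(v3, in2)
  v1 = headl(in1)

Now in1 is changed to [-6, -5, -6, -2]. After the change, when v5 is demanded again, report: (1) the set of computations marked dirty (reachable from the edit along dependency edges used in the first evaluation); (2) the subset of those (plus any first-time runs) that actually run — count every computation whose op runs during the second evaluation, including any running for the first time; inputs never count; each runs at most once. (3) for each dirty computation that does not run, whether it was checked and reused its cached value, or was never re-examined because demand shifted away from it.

Initial pass — values computed on the first demand:
  v1 = headl([-6]) = -6
  v3 = add(-6, -6) = -12
  v5 = max2(-12, -3) = -3

Second demand — change propagation:
  v1: re-runs because in1 [-6]->[-6, -5, -6, -2]; new result -6 (unchanged).
  v3: re-examined; everything it read last time is the same (v1 unchanged, v1 unchanged) — cache -12 kept, no run.
  v5: re-examined; everything it read last time is the same (v3 unchanged, in2 unchanged) — cache -3 kept, no run.

The important point: v1 recomputes to an identical value, and the output ends up unchanged.

Dirty set: v1, v3, v5.
Run set: v1 (1 run).
Re-examined without running (cache reused): v3, v5.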